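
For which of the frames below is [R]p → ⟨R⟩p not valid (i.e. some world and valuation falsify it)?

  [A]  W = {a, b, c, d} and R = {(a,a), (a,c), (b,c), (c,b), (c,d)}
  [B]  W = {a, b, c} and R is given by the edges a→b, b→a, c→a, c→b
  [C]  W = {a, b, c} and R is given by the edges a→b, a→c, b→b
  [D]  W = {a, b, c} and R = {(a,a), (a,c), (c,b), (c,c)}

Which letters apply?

The schema [R]p → ⟨R⟩p is axiom D; it is valid on a frame iff R is serial.
(A) R is not serial (d has no R-successor), so the schema fails here.
(B) R is serial (every world has an R-successor), so the schema is valid here.
(C) R is not serial (c has no R-successor), so the schema fails here.
(D) R is not serial (b has no R-successor), so the schema fails here.

A, C, D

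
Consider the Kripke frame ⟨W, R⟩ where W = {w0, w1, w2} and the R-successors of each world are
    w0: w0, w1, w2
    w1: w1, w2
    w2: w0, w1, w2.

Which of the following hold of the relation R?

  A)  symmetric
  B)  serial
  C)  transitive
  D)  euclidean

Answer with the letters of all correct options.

B

(A) not symmetric: w0 R w1 but not w1 R w0.
(B) serial: every world has an R-successor.
(C) not transitive: w1 R w2 and w2 R w0 but not w1 R w0.
(D) not euclidean: w0 R w1 and w0 R w0 but not w1 R w0.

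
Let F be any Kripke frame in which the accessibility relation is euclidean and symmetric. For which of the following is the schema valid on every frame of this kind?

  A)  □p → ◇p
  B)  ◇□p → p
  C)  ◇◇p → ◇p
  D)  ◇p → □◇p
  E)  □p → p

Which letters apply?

A symmetric euclidean relation is transitive (uRv and vRw give vRu by symmetry, then uRw by the euclidean condition, applied at v).
(A) □p → ◇p is axiom D; it is valid on a frame exactly when R is serial. Such an R need not be serial, so not valid.
(B) ◇□p → p is the dual of axiom B, which corresponds to symmetry. Every such R is symmetric — valid.
(C) the dual of axiom 4: valid iff R is transitive. Every such R is transitive — valid.
(D) ◇p → □◇p is axiom 5, which corresponds to the euclidean property. Every such R is euclidean — valid.
(E) axiom T: valid iff R is reflexive. Such an R need not be reflexive — not valid.

B, C, D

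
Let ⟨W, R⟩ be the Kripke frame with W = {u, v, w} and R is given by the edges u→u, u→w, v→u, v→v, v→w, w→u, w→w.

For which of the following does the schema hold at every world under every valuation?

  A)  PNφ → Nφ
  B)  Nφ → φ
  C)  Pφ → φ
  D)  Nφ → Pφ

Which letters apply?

R is reflexive: each world relates to itself.
R is not euclidean: v R u and v R v but not u R v.
R is serial: every world has an R-successor.
R is not a subset of the identity: u R w with u ≠ w.
(A) PNφ → Nφ (the dual of axiom 5) characterises the euclidean frames. R is not euclidean — not valid.
(B) axiom T: valid iff R is reflexive. R is reflexive — valid.
(C) Pφ → φ is the converse of T; it holds exactly when R ⊆ identity. Here R ⊄ identity — not valid.
(D) Nφ → Pφ (axiom D) characterises the serial frames. R is serial — valid.

B, D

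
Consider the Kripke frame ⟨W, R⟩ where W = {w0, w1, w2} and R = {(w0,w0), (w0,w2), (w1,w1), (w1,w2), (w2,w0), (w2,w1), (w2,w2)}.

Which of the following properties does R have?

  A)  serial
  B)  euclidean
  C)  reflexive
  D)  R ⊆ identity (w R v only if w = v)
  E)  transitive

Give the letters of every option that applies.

(A) serial: every world has an R-successor.
(B) not euclidean: w2 R w0 and w2 R w1 but not w0 R w1.
(C) reflexive: each world relates to itself.
(D) not ⊆ identity: w0 R w2 with w0 ≠ w2.
(E) not transitive: w0 R w2 and w2 R w1 but not w0 R w1.

A, C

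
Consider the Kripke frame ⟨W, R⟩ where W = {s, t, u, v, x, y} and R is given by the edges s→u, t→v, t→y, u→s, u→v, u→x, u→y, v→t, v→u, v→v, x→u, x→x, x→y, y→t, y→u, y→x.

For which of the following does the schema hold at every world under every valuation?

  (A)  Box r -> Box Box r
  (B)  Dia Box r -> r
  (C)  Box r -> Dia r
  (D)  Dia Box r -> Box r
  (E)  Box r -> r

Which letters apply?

R is not reflexive: not s R s.
R is symmetric: every R-edge is matched by its reverse.
R is not transitive: s R u and u R s but not s R s.
R is not euclidean: t R v and t R y but not v R y.
R is serial: every world has an R-successor.
(A) Box r -> Box Box r is axiom 4; it is valid on a frame exactly when R is transitive. R is not transitive, so not valid.
(B) Dia Box r -> r (the dual of axiom B) characterises the symmetric frames. R is symmetric — valid.
(C) Box r -> Dia r is axiom D; it is valid on a frame exactly when R is serial. R is serial, so valid.
(D) the dual of axiom 5: valid iff R is euclidean. R is not euclidean — not valid.
(E) Box r -> r is axiom T; it is valid on a frame exactly when R is reflexive. R is not reflexive, so not valid.

B, C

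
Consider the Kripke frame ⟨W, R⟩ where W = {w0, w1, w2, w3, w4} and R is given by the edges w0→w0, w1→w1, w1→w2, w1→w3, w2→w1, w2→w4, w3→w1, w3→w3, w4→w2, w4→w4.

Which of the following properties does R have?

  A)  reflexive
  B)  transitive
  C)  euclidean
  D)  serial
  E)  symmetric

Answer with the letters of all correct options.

D, E

(A) not reflexive: not w2 R w2.
(B) not transitive: w1 R w2 and w2 R w4 but not w1 R w4.
(C) not euclidean: w1 R w2 and w1 R w3 but not w2 R w3.
(D) serial: every world has an R-successor.
(E) symmetric: every R-edge is matched by its reverse.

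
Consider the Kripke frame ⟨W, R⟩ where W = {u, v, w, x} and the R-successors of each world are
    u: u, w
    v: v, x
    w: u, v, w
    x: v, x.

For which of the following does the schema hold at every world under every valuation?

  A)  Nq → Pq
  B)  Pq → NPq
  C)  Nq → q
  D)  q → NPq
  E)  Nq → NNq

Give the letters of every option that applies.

A, C

R is reflexive: each world relates to itself.
R is not symmetric: w R v but not v R w.
R is not transitive: u R w and w R v but not u R v.
R is not euclidean: w R u and w R v but not u R v.
R is serial: every world has an R-successor.
(A) Nq → Pq is axiom D; it is valid on a frame exactly when R is serial. R is serial, so valid.
(B) axiom 5: valid iff R is euclidean. R is not euclidean — not valid.
(C) Nq → q is axiom T, which corresponds to reflexivity. R is reflexive — valid.
(D) q → NPq is axiom B; it is valid on a frame exactly when R is symmetric. R is not symmetric, so not valid.
(E) Nq → NNq (axiom 4) characterises the transitive frames. R is not transitive — not valid.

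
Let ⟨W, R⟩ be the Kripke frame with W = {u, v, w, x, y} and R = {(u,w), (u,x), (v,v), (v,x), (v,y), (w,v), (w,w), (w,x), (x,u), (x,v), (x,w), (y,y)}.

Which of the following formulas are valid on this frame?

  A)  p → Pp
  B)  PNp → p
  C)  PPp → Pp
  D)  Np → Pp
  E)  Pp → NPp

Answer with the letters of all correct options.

R is not reflexive: not u R u.
R is not symmetric: u R w but not w R u.
R is not transitive: u R w and w R v but not u R v.
R is not euclidean: v R x and v R y but not x R y.
R is serial: every world has an R-successor.
(A) p → Pp (the dual of axiom T) characterises the reflexive frames. R is not reflexive — not valid.
(B) PNp → p (the dual of axiom B) characterises the symmetric frames. R is not symmetric — not valid.
(C) PPp → Pp is the dual of axiom 4, which corresponds to transitivity. R is not transitive — not valid.
(D) Np → Pp (axiom D) characterises the serial frames. R is serial — valid.
(E) Pp → NPp is axiom 5; it is valid on a frame exactly when R is euclidean. R is not euclidean, so not valid.

D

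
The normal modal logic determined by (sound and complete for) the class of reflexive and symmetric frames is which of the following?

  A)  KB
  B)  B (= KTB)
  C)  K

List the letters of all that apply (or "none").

B

(A) KB is determined by the class of symmetric frames.
(B) B (= KTB) is determined by exactly this class.
(C) K is determined by the class of arbitrary frames.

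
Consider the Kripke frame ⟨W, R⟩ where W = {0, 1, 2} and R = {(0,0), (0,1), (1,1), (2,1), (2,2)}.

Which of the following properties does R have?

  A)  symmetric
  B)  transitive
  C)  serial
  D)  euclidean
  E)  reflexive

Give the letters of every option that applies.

(A) not symmetric: 0 R 1 but not 1 R 0.
(B) transitive: R is closed under composition.
(C) serial: every world has an R-successor.
(D) not euclidean: 0 R 1 and 0 R 0 but not 1 R 0.
(E) reflexive: each world relates to itself.

B, C, E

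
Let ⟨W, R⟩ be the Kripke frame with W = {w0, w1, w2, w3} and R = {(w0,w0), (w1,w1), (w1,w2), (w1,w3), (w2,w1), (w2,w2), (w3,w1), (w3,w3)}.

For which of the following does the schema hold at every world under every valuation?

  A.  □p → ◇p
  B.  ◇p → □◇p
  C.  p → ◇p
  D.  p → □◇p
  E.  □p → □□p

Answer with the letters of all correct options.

A, C, D

R is reflexive: each world relates to itself.
R is symmetric: every R-edge is matched by its reverse.
R is not transitive: w2 R w1 and w1 R w3 but not w2 R w3.
R is not euclidean: w1 R w2 and w1 R w3 but not w2 R w3.
R is serial: every world has an R-successor.
(A) □p → ◇p is axiom D, which corresponds to seriality. R is serial — valid.
(B) ◇p → □◇p (axiom 5) characterises the euclidean frames. R is not euclidean — not valid.
(C) p → ◇p is the dual of axiom T, which corresponds to reflexivity. R is reflexive — valid.
(D) p → □◇p is axiom B; it is valid on a frame exactly when R is symmetric. R is symmetric, so valid.
(E) □p → □□p (axiom 4) characterises the transitive frames. R is not transitive — not valid.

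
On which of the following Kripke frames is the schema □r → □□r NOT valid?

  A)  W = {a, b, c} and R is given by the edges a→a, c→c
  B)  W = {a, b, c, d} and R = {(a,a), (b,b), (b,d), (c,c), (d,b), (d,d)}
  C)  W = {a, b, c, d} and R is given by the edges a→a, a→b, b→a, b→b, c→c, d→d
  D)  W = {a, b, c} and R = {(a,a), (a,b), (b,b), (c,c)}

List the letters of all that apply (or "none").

none

The schema □r → □□r is axiom 4; it is valid on a frame iff R is transitive.
(A) R is transitive (R is closed under composition), so the schema is valid here.
(B) R is transitive (R is closed under composition), so the schema is valid here.
(C) R is transitive (R is closed under composition), so the schema is valid here.
(D) R is transitive (R is closed under composition), so the schema is valid here.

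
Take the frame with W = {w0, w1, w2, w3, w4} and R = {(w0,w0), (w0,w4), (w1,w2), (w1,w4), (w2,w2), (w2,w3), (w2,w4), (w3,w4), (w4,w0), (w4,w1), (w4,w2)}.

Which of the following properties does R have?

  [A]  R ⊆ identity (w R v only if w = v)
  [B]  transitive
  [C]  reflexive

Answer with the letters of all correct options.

(A) not ⊆ identity: w0 R w4 with w0 ≠ w4.
(B) not transitive: w0 R w4 and w4 R w1 but not w0 R w1.
(C) not reflexive: not w1 R w1.

none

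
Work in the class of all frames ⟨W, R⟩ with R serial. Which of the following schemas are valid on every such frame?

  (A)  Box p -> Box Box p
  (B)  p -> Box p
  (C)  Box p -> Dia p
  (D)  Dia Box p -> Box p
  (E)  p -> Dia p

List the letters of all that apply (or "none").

(A) axiom 4: valid iff R is transitive. Such an R need not be transitive — not valid.
(B) p -> Box p is equivalent to ◇p→p; it holds exactly when R ⊆ identity. Such an R need not be a subset of the identity — not valid.
(C) Box p -> Dia p is axiom D; it is valid on a frame exactly when R is serial. Every such R is serial, so valid.
(D) Dia Box p -> Box p is the dual of axiom 5; it is valid on a frame exactly when R is euclidean. Such an R need not be euclidean, so not valid.
(E) the dual of axiom T: valid iff R is reflexive. Such an R need not be reflexive — not valid.

C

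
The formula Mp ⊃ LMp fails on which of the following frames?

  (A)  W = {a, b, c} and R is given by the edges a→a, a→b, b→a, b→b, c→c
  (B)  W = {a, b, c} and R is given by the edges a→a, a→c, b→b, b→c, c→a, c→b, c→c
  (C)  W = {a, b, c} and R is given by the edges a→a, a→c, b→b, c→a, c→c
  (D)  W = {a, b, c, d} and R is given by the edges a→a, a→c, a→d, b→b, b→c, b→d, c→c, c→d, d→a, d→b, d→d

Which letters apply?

B, D

The schema Mp ⊃ LMp is axiom 5; it is valid on a frame iff R is euclidean.
(A) R is euclidean (any two R-successors of the same world are R-related), so the schema is valid here.
(B) R is not euclidean (c R a and c R b but not a R b), so the schema fails here.
(C) R is euclidean (any two R-successors of the same world are R-related), so the schema is valid here.
(D) R is not euclidean (a R c and a R a but not c R a), so the schema fails here.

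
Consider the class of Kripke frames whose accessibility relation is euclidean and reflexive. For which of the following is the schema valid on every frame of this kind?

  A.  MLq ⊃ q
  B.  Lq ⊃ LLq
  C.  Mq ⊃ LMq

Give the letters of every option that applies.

A reflexive euclidean relation is also symmetric (from wRw and wRv the euclidean condition gives vRw) and hence transitive; it is an equivalence relation.
(A) MLq ⊃ q is the dual of axiom B, which corresponds to symmetry. Every such R is symmetric — valid.
(B) axiom 4: valid iff R is transitive. Every such R is transitive — valid.
(C) Mq ⊃ LMq is axiom 5, which corresponds to the euclidean property. Every such R is euclidean — valid.

A, B, C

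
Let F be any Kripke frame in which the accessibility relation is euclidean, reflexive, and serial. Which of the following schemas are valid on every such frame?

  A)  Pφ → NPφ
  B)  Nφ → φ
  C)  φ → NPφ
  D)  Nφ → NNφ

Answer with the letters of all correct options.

A, B, C, D

A relation that is euclidean, reflexive, and serial is also symmetric and transitive.
(A) axiom 5: valid iff R is euclidean. Every such R is euclidean — valid.
(B) Nφ → φ is axiom T; it is valid on a frame exactly when R is reflexive. Every such R is reflexive, so valid.
(C) φ → NPφ is axiom B; it is valid on a frame exactly when R is symmetric. Every such R is symmetric, so valid.
(D) Nφ → NNφ is axiom 4, which corresponds to transitivity. Every such R is transitive — valid.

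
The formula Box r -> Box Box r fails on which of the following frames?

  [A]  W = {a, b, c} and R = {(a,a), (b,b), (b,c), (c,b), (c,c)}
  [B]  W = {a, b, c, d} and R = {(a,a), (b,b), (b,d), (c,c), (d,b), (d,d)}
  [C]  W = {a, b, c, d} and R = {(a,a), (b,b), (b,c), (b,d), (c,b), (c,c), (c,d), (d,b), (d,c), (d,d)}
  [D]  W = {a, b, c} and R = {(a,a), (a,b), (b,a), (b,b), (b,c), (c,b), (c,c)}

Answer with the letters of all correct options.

D

The schema Box r -> Box Box r is axiom 4; it is valid on a frame iff R is transitive.
(A) R is transitive (R is closed under composition), so the schema is valid here.
(B) R is transitive (R is closed under composition), so the schema is valid here.
(C) R is transitive (R is closed under composition), so the schema is valid here.
(D) R is not transitive (a R b and b R c but not a R c), so the schema fails here.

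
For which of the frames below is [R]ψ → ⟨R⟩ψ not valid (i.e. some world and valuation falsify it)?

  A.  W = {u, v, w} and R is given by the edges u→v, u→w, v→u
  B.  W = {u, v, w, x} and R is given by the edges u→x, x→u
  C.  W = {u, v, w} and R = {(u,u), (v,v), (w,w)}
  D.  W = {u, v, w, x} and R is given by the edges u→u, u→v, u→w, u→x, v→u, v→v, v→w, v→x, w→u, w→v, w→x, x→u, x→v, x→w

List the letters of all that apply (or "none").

The schema [R]ψ → ⟨R⟩ψ is axiom D; it is valid on a frame iff R is serial.
(A) R is not serial (w has no R-successor), so the schema fails here.
(B) R is not serial (v has no R-successor), so the schema fails here.
(C) R is serial (every world has an R-successor), so the schema is valid here.
(D) R is serial (every world has an R-successor), so the schema is valid here.

A, B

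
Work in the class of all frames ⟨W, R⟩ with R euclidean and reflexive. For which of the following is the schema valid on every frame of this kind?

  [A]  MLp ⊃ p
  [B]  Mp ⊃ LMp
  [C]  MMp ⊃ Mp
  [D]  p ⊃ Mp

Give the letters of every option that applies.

A, B, C, D

A reflexive euclidean relation is also symmetric (from wRw and wRv the euclidean condition gives vRw) and hence transitive; it is an equivalence relation.
(A) MLp ⊃ p (the dual of axiom B) characterises the symmetric frames. Every such R is symmetric — valid.
(B) Mp ⊃ LMp is axiom 5; it is valid on a frame exactly when R is euclidean. Every such R is euclidean, so valid.
(C) MMp ⊃ Mp (the dual of axiom 4) characterises the transitive frames. Every such R is transitive — valid.
(D) p ⊃ Mp is the dual of axiom T; it is valid on a frame exactly when R is reflexive. Every such R is reflexive, so valid.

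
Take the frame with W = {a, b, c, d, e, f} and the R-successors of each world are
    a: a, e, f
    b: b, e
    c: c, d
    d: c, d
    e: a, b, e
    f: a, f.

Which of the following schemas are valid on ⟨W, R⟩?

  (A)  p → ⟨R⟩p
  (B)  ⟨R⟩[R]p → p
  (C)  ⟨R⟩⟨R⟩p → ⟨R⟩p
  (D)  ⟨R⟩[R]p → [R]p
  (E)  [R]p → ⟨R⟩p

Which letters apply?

R is reflexive: each world relates to itself.
R is symmetric: every R-edge is matched by its reverse.
R is not transitive: a R e and e R b but not a R b.
R is not euclidean: a R e and a R f but not e R f.
R is serial: every world has an R-successor.
(A) p → ⟨R⟩p is the dual of axiom T; it is valid on a frame exactly when R is reflexive. R is reflexive, so valid.
(B) ⟨R⟩[R]p → p (the dual of axiom B) characterises the symmetric frames. R is symmetric — valid.
(C) ⟨R⟩⟨R⟩p → ⟨R⟩p (the dual of axiom 4) characterises the transitive frames. R is not transitive — not valid.
(D) ⟨R⟩[R]p → [R]p (the dual of axiom 5) characterises the euclidean frames. R is not euclidean — not valid.
(E) [R]p → ⟨R⟩p is axiom D, which corresponds to seriality. R is serial — valid.

A, B, E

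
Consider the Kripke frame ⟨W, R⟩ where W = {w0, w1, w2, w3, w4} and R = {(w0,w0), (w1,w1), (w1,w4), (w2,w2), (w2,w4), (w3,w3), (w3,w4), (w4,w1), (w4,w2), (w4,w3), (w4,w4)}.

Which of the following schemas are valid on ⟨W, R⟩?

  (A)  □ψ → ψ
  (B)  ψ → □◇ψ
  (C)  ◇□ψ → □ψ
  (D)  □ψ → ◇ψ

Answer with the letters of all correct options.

R is reflexive: each world relates to itself.
R is symmetric: every R-edge is matched by its reverse.
R is not euclidean: w4 R w1 and w4 R w2 but not w1 R w2.
R is serial: every world has an R-successor.
(A) axiom T: valid iff R is reflexive. R is reflexive — valid.
(B) ψ → □◇ψ is axiom B, which corresponds to symmetry. R is symmetric — valid.
(C) the dual of axiom 5: valid iff R is euclidean. R is not euclidean — not valid.
(D) □ψ → ◇ψ is axiom D, which corresponds to seriality. R is serial — valid.

A, B, D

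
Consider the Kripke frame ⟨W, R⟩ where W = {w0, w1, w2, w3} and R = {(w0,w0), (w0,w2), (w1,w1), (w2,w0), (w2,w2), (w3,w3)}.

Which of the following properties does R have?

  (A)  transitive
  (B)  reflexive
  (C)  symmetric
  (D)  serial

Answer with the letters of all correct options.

A, B, C, D

(A) transitive: R is closed under composition.
(B) reflexive: each world relates to itself.
(C) symmetric: every R-edge is matched by its reverse.
(D) serial: every world has an R-successor.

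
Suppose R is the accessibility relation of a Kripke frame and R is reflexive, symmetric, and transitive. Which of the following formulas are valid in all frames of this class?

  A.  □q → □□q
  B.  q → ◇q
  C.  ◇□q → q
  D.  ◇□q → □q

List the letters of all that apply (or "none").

A relation that is reflexive, symmetric, and transitive is also euclidean and serial.
(A) axiom 4: valid iff R is transitive. Every such R is transitive — valid.
(B) q → ◇q is the dual of axiom T; it is valid on a frame exactly when R is reflexive. Every such R is reflexive, so valid.
(C) ◇□q → q (the dual of axiom B) characterises the symmetric frames. Every such R is symmetric — valid.
(D) the dual of axiom 5: valid iff R is euclidean. Every such R is euclidean — valid.

A, B, C, D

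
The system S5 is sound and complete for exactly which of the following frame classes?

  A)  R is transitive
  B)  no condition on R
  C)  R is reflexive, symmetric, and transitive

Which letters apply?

(A) this class determines K4, not S5.
(B) this class determines K, not S5.
(C) S5 is sound and complete for exactly this class.

C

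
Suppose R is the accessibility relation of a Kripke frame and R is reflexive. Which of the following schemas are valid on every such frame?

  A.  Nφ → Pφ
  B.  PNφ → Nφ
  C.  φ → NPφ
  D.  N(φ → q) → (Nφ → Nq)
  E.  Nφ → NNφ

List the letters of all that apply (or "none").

A reflexive relation is serial.
(A) Nφ → Pφ (axiom D) characterises the serial frames. Every such R is serial — valid.
(B) PNφ → Nφ (the dual of axiom 5) characterises the euclidean frames. Such an R need not be euclidean — not valid.
(C) φ → NPφ is axiom B; it is valid on a frame exactly when R is symmetric. Such an R need not be symmetric, so not valid.
(D) this is just K, valid on every normal frame.
(E) axiom 4: valid iff R is transitive. Such an R need not be transitive — not valid.

A, D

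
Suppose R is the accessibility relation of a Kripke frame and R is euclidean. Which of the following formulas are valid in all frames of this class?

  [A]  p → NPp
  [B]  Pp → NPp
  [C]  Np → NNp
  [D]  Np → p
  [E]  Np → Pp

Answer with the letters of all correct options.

B

(A) p → NPp is axiom B, which corresponds to symmetry. Such an R need not be symmetric — not valid.
(B) Pp → NPp (axiom 5) characterises the euclidean frames. Every such R is euclidean — valid.
(C) Np → NNp is axiom 4; it is valid on a frame exactly when R is transitive. Such an R need not be transitive, so not valid.
(D) Np → p is axiom T; it is valid on a frame exactly when R is reflexive. Such an R need not be reflexive, so not valid.
(E) axiom D: valid iff R is serial. Such an R need not be serial — not valid.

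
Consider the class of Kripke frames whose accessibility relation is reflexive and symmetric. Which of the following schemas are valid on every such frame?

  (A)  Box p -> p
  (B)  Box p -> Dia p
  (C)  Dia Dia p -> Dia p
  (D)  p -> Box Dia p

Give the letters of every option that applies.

A, B, D

Reflexive relations are serial.
(A) Box p -> p is axiom T; it is valid on a frame exactly when R is reflexive. Every such R is reflexive, so valid.
(B) Box p -> Dia p is axiom D; it is valid on a frame exactly when R is serial. Every such R is serial, so valid.
(C) Dia Dia p -> Dia p is the dual of axiom 4, which corresponds to transitivity. Such an R need not be transitive — not valid.
(D) p -> Box Dia p is axiom B; it is valid on a frame exactly when R is symmetric. Every such R is symmetric, so valid.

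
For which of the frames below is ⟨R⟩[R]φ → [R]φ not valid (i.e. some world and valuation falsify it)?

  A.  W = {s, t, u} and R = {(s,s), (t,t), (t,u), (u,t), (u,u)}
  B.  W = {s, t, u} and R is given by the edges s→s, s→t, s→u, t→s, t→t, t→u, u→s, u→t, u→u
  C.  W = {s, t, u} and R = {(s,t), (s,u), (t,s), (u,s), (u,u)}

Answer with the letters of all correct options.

The schema ⟨R⟩[R]φ → [R]φ is the dual of axiom 5; it is valid on a frame iff R is euclidean.
(A) R is euclidean (any two R-successors of the same world are R-related), so the schema is valid here.
(B) R is euclidean (any two R-successors of the same world are R-related), so the schema is valid here.
(C) R is not euclidean (s R t and s R u but not t R u), so the schema fails here.

C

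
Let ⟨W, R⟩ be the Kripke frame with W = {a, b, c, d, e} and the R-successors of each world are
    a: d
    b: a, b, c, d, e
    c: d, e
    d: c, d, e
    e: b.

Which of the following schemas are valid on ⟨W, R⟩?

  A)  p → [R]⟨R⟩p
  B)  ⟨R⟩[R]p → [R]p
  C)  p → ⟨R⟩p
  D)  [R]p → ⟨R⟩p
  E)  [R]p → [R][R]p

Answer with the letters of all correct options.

D

R is not reflexive: not a R a.
R is not symmetric: a R d but not d R a.
R is not transitive: a R d and d R c but not a R c.
R is not euclidean: b R a and b R b but not a R b.
R is serial: every world has an R-successor.
(A) p → [R]⟨R⟩p (axiom B) characterises the symmetric frames. R is not symmetric — not valid.
(B) ⟨R⟩[R]p → [R]p (the dual of axiom 5) characterises the euclidean frames. R is not euclidean — not valid.
(C) p → ⟨R⟩p is the dual of axiom T; it is valid on a frame exactly when R is reflexive. R is not reflexive, so not valid.
(D) axiom D: valid iff R is serial. R is serial — valid.
(E) [R]p → [R][R]p (axiom 4) characterises the transitive frames. R is not transitive — not valid.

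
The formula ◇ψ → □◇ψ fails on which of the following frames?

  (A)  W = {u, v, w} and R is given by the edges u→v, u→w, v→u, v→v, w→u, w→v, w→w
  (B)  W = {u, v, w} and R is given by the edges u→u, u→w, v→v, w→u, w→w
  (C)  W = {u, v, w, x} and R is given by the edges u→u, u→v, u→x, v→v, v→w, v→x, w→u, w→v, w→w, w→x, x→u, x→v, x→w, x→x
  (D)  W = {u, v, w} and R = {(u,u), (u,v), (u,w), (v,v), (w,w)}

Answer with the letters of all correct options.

The schema ◇ψ → □◇ψ is axiom 5; it is valid on a frame iff R is euclidean.
(A) R is not euclidean (u R v and u R w but not v R w), so the schema fails here.
(B) R is euclidean (any two R-successors of the same world are R-related), so the schema is valid here.
(C) R is not euclidean (u R v and u R u but not v R u), so the schema fails here.
(D) R is not euclidean (u R v and u R u but not v R u), so the schema fails here.

A, C, D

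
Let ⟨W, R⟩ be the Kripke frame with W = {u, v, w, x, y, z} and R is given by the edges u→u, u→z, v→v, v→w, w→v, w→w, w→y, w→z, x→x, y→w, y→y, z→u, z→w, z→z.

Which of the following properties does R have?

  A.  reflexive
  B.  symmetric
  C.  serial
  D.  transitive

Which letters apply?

(A) reflexive: each world relates to itself.
(B) symmetric: every R-edge is matched by its reverse.
(C) serial: every world has an R-successor.
(D) not transitive: u R z and z R w but not u R w.

A, B, C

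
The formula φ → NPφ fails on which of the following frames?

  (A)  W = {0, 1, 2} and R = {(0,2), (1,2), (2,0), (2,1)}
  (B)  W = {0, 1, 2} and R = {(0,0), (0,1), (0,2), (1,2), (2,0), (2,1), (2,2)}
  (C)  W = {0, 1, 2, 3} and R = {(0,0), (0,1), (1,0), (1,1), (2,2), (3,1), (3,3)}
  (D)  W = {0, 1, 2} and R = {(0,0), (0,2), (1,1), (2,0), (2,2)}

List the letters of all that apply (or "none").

B, C

The schema φ → NPφ is axiom B; it is valid on a frame iff R is symmetric.
(A) R is symmetric (every R-edge is matched by its reverse), so the schema is valid here.
(B) R is not symmetric (0 R 1 but not 1 R 0), so the schema fails here.
(C) R is not symmetric (3 R 1 but not 1 R 3), so the schema fails here.
(D) R is symmetric (every R-edge is matched by its reverse), so the schema is valid here.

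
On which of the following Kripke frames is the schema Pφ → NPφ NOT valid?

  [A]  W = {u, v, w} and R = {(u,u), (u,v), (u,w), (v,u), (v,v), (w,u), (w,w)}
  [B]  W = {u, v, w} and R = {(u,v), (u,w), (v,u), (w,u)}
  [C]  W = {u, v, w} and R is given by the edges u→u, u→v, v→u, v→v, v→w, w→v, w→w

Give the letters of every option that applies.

A, B, C

The schema Pφ → NPφ is axiom 5; it is valid on a frame iff R is euclidean.
(A) R is not euclidean (u R v and u R w but not v R w), so the schema fails here.
(B) R is not euclidean (u R v and u R w but not v R w), so the schema fails here.
(C) R is not euclidean (v R u and v R w but not u R w), so the schema fails here.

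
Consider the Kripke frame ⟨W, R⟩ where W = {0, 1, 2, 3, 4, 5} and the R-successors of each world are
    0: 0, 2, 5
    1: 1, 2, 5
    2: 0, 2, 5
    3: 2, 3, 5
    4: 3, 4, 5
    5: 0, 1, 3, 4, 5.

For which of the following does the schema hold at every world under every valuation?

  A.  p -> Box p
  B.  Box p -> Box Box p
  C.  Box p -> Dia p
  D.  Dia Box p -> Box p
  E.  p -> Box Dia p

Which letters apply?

C

R is not symmetric: 1 R 2 but not 2 R 1.
R is not transitive: 0 R 5 and 5 R 1 but not 0 R 1.
R is not euclidean: 0 R 5 and 0 R 2 but not 5 R 2.
R is serial: every world has an R-successor.
R is not a subset of the identity: 0 R 2 with 0 ≠ 2.
(A) p -> Box p is valid only on frames where every R-edge is a self-loop. Here R ⊄ identity — not valid.
(B) Box p -> Box Box p is axiom 4; it is valid on a frame exactly when R is transitive. R is not transitive, so not valid.
(C) Box p -> Dia p is axiom D, which corresponds to seriality. R is serial — valid.
(D) the dual of axiom 5: valid iff R is euclidean. R is not euclidean — not valid.
(E) p -> Box Dia p is axiom B; it is valid on a frame exactly when R is symmetric. R is not symmetric, so not valid.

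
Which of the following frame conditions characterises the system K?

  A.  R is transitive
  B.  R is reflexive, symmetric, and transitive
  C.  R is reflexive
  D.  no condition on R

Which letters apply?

(A) this class determines K4, not K.
(B) this class determines S5, not K.
(C) this class determines T (= KT), not K.
(D) K is sound and complete for exactly this class.

D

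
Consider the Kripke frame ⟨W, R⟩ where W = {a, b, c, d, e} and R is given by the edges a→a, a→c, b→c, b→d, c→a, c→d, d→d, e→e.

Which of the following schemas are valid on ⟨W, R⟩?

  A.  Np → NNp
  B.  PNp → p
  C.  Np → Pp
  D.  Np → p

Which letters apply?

C

R is not reflexive: not b R b.
R is not symmetric: b R c but not c R b.
R is not transitive: a R c and c R d but not a R d.
R is serial: every world has an R-successor.
(A) Np → NNp is axiom 4; it is valid on a frame exactly when R is transitive. R is not transitive, so not valid.
(B) PNp → p (the dual of axiom B) characterises the symmetric frames. R is not symmetric — not valid.
(C) axiom D: valid iff R is serial. R is serial — valid.
(D) axiom T: valid iff R is reflexive. R is not reflexive — not valid.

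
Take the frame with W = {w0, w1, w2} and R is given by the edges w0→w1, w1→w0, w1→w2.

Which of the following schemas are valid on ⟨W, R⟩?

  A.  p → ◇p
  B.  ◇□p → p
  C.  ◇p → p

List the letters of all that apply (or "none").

R is not reflexive: not w0 R w0.
R is not symmetric: w1 R w2 but not w2 R w1.
R is not a subset of the identity: w0 R w1 with w0 ≠ w1.
(A) p → ◇p (the dual of axiom T) characterises the reflexive frames. R is not reflexive — not valid.
(B) ◇□p → p is the dual of axiom B; it is valid on a frame exactly when R is symmetric. R is not symmetric, so not valid.
(C) ◇p → p is the converse of T; it holds exactly when R ⊆ identity. Here R ⊄ identity — not valid.

none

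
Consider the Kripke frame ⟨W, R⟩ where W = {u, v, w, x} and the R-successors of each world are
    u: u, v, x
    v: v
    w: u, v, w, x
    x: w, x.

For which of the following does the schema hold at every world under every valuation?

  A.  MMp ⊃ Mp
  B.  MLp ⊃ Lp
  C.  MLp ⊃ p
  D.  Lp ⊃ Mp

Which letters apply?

D

R is not symmetric: u R v but not v R u.
R is not transitive: u R x and x R w but not u R w.
R is not euclidean: u R v and u R u but not v R u.
R is serial: every world has an R-successor.
(A) MMp ⊃ Mp (the dual of axiom 4) characterises the transitive frames. R is not transitive — not valid.
(B) MLp ⊃ Lp (the dual of axiom 5) characterises the euclidean frames. R is not euclidean — not valid.
(C) MLp ⊃ p (the dual of axiom B) characterises the symmetric frames. R is not symmetric — not valid.
(D) axiom D: valid iff R is serial. R is serial — valid.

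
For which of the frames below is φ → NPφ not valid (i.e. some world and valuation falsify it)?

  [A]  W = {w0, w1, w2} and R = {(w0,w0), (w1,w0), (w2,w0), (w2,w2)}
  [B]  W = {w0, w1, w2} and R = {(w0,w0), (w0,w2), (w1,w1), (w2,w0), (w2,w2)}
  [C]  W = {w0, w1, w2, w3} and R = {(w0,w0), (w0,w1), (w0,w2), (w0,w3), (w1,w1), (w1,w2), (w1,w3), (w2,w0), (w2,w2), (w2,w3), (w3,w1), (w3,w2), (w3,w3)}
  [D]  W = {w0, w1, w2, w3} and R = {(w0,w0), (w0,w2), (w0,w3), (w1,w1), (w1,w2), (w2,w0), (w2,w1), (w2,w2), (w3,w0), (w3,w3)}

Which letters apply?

The schema φ → NPφ is axiom B; it is valid on a frame iff R is symmetric.
(A) R is not symmetric (w1 R w0 but not w0 R w1), so the schema fails here.
(B) R is symmetric (every R-edge is matched by its reverse), so the schema is valid here.
(C) R is not symmetric (w0 R w1 but not w1 R w0), so the schema fails here.
(D) R is symmetric (every R-edge is matched by its reverse), so the schema is valid here.

A, C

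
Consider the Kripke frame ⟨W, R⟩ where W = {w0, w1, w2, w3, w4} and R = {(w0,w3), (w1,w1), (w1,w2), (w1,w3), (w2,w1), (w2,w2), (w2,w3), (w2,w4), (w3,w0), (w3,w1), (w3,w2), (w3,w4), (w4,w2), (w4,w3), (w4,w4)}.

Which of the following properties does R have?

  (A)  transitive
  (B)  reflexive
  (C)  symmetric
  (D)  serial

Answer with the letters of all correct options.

C, D

(A) not transitive: w0 R w3 and w3 R w0 but not w0 R w0.
(B) not reflexive: not w0 R w0.
(C) symmetric: every R-edge is matched by its reverse.
(D) serial: every world has an R-successor.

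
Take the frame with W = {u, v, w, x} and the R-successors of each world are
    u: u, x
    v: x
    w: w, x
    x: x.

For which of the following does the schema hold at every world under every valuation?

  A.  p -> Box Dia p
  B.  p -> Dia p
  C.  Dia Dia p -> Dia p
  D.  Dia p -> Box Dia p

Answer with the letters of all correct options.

R is not reflexive: not v R v.
R is not symmetric: u R x but not x R u.
R is transitive: R is closed under composition.
R is not euclidean: u R x and u R u but not x R u.
(A) p -> Box Dia p is axiom B, which corresponds to symmetry. R is not symmetric — not valid.
(B) p -> Dia p (the dual of axiom T) characterises the reflexive frames. R is not reflexive — not valid.
(C) Dia Dia p -> Dia p (the dual of axiom 4) characterises the transitive frames. R is transitive — valid.
(D) axiom 5: valid iff R is euclidean. R is not euclidean — not valid.

C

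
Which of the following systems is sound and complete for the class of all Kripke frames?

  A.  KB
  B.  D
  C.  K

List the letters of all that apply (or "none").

(A) KB is determined by the class of symmetric frames.
(B) D is determined by the class of serial frames.
(C) K is determined by exactly this class.

C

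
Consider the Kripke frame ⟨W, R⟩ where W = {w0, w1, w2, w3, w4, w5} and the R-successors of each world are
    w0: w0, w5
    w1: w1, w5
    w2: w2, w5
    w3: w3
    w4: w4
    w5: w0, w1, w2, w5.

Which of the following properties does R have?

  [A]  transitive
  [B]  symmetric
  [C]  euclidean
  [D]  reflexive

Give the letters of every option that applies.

B, D

(A) not transitive: w0 R w5 and w5 R w1 but not w0 R w1.
(B) symmetric: every R-edge is matched by its reverse.
(C) not euclidean: w5 R w0 and w5 R w1 but not w0 R w1.
(D) reflexive: each world relates to itself.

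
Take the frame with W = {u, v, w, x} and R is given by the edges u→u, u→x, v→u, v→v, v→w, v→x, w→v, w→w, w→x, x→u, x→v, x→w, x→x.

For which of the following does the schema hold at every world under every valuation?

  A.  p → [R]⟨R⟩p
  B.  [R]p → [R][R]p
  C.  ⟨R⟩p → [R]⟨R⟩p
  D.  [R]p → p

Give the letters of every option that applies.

R is reflexive: each world relates to itself.
R is not symmetric: v R u but not u R v.
R is not transitive: u R x and x R v but not u R v.
R is not euclidean: v R u and v R v but not u R v.
(A) p → [R]⟨R⟩p is axiom B; it is valid on a frame exactly when R is symmetric. R is not symmetric, so not valid.
(B) [R]p → [R][R]p (axiom 4) characterises the transitive frames. R is not transitive — not valid.
(C) ⟨R⟩p → [R]⟨R⟩p is axiom 5; it is valid on a frame exactly when R is euclidean. R is not euclidean, so not valid.
(D) [R]p → p is axiom T; it is valid on a frame exactly when R is reflexive. R is reflexive, so valid.

D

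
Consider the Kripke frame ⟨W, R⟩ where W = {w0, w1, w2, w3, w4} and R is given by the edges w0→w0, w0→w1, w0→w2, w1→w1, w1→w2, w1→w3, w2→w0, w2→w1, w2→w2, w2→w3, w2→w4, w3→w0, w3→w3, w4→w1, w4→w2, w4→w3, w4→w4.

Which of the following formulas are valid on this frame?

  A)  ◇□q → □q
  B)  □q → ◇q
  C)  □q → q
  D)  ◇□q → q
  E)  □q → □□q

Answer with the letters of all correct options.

R is reflexive: each world relates to itself.
R is not symmetric: w0 R w1 but not w1 R w0.
R is not transitive: w0 R w1 and w1 R w3 but not w0 R w3.
R is not euclidean: w0 R w1 and w0 R w0 but not w1 R w0.
R is serial: every world has an R-successor.
(A) ◇□q → □q is the dual of axiom 5; it is valid on a frame exactly when R is euclidean. R is not euclidean, so not valid.
(B) axiom D: valid iff R is serial. R is serial — valid.
(C) axiom T: valid iff R is reflexive. R is reflexive — valid.
(D) ◇□q → q (the dual of axiom B) characterises the symmetric frames. R is not symmetric — not valid.
(E) □q → □□q (axiom 4) characterises the transitive frames. R is not transitive — not valid.

B, C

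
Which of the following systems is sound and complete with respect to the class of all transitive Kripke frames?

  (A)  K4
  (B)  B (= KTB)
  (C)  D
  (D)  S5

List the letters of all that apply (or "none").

(A) K4 is determined by exactly this class.
(B) B (= KTB) is determined by the class of reflexive and symmetric frames.
(C) D is determined by the class of serial frames.
(D) S5 is determined by the class of reflexive, symmetric, and transitive frames.

A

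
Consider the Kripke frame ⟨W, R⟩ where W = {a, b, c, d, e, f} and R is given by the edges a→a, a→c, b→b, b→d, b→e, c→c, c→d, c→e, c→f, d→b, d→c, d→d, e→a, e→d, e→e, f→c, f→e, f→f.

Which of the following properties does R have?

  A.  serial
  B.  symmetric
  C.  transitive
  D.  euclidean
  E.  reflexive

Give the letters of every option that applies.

(A) serial: every world has an R-successor.
(B) not symmetric: a R c but not c R a.
(C) not transitive: a R c and c R d but not a R d.
(D) not euclidean: a R c and a R a but not c R a.
(E) reflexive: each world relates to itself.

A, E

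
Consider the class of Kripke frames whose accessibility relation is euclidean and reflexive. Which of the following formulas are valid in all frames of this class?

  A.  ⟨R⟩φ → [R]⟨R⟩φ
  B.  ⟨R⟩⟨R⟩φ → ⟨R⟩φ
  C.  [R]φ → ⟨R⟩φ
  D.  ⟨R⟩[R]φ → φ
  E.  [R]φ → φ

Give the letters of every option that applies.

A reflexive euclidean relation is also symmetric (from wRw and wRv the euclidean condition gives vRw) and hence transitive; it is an equivalence relation.
(A) ⟨R⟩φ → [R]⟨R⟩φ (axiom 5) characterises the euclidean frames. Every such R is euclidean — valid.
(B) the dual of axiom 4: valid iff R is transitive. Every such R is transitive — valid.
(C) [R]φ → ⟨R⟩φ (axiom D) characterises the serial frames. Every such R is serial — valid.
(D) ⟨R⟩[R]φ → φ is the dual of axiom B; it is valid on a frame exactly when R is symmetric. Every such R is symmetric, so valid.
(E) [R]φ → φ (axiom T) characterises the reflexive frames. Every such R is reflexive — valid.

A, B, C, D, E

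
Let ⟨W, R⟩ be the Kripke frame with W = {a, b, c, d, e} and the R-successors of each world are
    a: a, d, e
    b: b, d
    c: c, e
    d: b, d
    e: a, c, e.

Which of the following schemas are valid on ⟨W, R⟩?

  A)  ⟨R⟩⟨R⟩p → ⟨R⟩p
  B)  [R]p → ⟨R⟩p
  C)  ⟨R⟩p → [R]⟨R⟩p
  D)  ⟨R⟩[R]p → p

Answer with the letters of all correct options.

B

R is not symmetric: a R d but not d R a.
R is not transitive: a R d and d R b but not a R b.
R is not euclidean: a R d and a R a but not d R a.
R is serial: every world has an R-successor.
(A) ⟨R⟩⟨R⟩p → ⟨R⟩p is the dual of axiom 4, which corresponds to transitivity. R is not transitive — not valid.
(B) [R]p → ⟨R⟩p is axiom D; it is valid on a frame exactly when R is serial. R is serial, so valid.
(C) ⟨R⟩p → [R]⟨R⟩p (axiom 5) characterises the euclidean frames. R is not euclidean — not valid.
(D) the dual of axiom B: valid iff R is symmetric. R is not symmetric — not valid.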